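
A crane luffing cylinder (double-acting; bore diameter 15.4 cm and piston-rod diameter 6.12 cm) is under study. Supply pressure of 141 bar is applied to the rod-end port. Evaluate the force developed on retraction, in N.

F ≈ 2.21e5 N

Rod-side annular area A_ann = π/4 × (15.4² − 6.12²) = 156.8 cm^2
On retraction the pressure acts on the annular area (bore minus rod).
F = P × A_ann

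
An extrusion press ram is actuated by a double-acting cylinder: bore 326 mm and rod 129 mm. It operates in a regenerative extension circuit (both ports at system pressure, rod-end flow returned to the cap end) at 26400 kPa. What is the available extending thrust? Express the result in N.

F ≈ 3.45e5 N

With equal pressure on both faces, forces on the annular region cancel; the net push is pressure × rod cross-section.
Rod cross-section A_rod = π/4 × (129 mm)² = 13070 mm^2
F = P × A_rod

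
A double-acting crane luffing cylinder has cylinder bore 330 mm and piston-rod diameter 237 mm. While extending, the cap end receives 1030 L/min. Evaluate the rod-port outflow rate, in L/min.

Cap-side area A_cap = π/4 × (330 mm)² = 85530 mm^2
Rod-side annular area A_ann = π/4 × (330² − 237²) = 41410 mm^2
Piston speed v = Q_in/A_cap; rod-end outflow Q_out = v × A_ann = Q_in × A_ann/A_cap.

Q_out ≈ 499 L/min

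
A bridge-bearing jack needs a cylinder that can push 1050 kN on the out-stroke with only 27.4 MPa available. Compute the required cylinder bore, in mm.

Extension force acts on the full piston face: F = P × (π/4)D².
D = √(4F / (πP)) = √(4 × 1050 kN / (π × 27.4 MPa))

D ≈ 221 mm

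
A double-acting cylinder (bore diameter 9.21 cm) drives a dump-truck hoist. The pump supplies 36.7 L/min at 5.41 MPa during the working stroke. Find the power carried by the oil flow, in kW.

W ≈ 3.31 kW

Hydraulic power = P × Q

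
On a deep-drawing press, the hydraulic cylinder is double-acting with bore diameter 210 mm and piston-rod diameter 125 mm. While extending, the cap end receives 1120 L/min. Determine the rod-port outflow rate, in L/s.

Cap-side area A_cap = π/4 × (210 mm)² = 34640 mm^2
Rod-side annular area A_ann = π/4 × (210² − 125²) = 22360 mm^2
Piston speed v = Q_in/A_cap; rod-end outflow Q_out = v × A_ann = Q_in × A_ann/A_cap.

Q_out ≈ 12.1 L/s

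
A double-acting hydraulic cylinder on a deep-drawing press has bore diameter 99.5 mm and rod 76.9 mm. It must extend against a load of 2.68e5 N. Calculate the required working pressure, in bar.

P ≈ 345 bar

Cap-side area A_cap = π/4 × (99.5 mm)² = 7776 mm^2
P = F / A = 2.68e5 N / A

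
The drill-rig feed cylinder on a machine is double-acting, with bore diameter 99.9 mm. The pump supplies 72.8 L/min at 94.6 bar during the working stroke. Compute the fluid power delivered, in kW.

W ≈ 11.5 kW

Hydraulic power = P × Q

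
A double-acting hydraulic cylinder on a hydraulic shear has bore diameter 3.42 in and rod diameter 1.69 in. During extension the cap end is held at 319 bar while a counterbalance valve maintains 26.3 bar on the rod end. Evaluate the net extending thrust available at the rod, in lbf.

F ≈ 39900 lbf

Cap-side area A_cap = π/4 × (3.42 in)² = 9.186 in^2
Rod-side annular area A_ann = π/4 × (3.42² − 1.69²) = 6.943 in^2
Net thrust = P_cap·A_cap − P_rod·A_ann = 42500 lbf − 2648 lbf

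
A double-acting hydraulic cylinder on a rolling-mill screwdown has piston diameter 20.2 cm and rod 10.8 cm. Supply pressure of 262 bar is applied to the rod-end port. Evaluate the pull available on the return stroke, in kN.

Rod-side annular area A_ann = π/4 × (20.2² − 10.8²) = 228.9 cm^2
On retraction the pressure acts on the annular area (bore minus rod).
F = P × A_ann

F ≈ 600 kN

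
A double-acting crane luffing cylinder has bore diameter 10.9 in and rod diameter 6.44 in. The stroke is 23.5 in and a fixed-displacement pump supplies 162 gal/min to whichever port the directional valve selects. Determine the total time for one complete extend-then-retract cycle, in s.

Cap-side area A_cap = π/4 × (10.9 in)² = 93.31 in^2
Rod-side annular area A_ann = π/4 × (10.9² − 6.44²) = 60.74 in^2
t_ext = A_cap·L/Q = 3.516 s
t_ret = A_ann·L/Q = 2.289 s
t_cycle = t_ext + t_ret

t ≈ 5.80 s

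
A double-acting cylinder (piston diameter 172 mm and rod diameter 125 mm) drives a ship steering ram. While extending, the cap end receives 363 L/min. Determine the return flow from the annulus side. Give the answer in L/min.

Q_out ≈ 171 L/min

Cap-side area A_cap = π/4 × (172 mm)² = 23240 mm^2
Rod-side annular area A_ann = π/4 × (172² − 125²) = 10960 mm^2
Piston speed v = Q_in/A_cap; rod-end outflow Q_out = v × A_ann = Q_in × A_ann/A_cap.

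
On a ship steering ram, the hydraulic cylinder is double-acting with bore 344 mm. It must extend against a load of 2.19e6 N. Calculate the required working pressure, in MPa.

Cap-side area A_cap = π/4 × (344 mm)² = 92940 mm^2
P = F / A = 2.19e6 N / A

P ≈ 23.6 MPa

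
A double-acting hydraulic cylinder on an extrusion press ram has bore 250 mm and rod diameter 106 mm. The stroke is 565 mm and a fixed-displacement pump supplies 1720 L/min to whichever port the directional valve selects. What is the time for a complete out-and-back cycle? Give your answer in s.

t ≈ 1.76 s

Cap-side area A_cap = π/4 × (250 mm)² = 49090 mm^2
Rod-side annular area A_ann = π/4 × (250² − 106²) = 40260 mm^2
t_ext = A_cap·L/Q = 0.9675 s
t_ret = A_ann·L/Q = 0.7935 s
t_cycle = t_ext + t_ret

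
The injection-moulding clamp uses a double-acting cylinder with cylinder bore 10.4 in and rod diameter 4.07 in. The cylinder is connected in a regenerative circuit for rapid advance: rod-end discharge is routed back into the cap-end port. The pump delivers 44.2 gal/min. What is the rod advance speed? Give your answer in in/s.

In regeneration the rod-end outflow joins the pump flow into the cap end, so the net volume the pump must supply per unit advance equals the rod cross-section area.
Rod cross-section A_rod = π/4 × (4.07 in)² = 13.01 in^2
v = Q_pump / A_rod

v ≈ 13.1 in/s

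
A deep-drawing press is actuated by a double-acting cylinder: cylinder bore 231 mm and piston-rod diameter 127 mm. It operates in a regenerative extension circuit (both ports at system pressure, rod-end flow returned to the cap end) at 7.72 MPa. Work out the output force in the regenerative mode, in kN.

With equal pressure on both faces, forces on the annular region cancel; the net push is pressure × rod cross-section.
Rod cross-section A_rod = π/4 × (127 mm)² = 12670 mm^2
F = P × A_rod

F ≈ 97.8 kN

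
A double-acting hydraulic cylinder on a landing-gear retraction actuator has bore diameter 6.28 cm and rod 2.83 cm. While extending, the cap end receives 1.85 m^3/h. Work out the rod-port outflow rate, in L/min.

Q_out ≈ 24.6 L/min

Cap-side area A_cap = π/4 × (6.28 cm)² = 30.97 cm^2
Rod-side annular area A_ann = π/4 × (6.28² − 2.83²) = 24.68 cm^2
Piston speed v = Q_in/A_cap; rod-end outflow Q_out = v × A_ann = Q_in × A_ann/A_cap.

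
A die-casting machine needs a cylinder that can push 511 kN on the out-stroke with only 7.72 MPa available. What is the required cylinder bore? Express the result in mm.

Extension force acts on the full piston face: F = P × (π/4)D².
D = √(4F / (πP)) = √(4 × 511 kN / (π × 7.72 MPa))

D ≈ 290 mm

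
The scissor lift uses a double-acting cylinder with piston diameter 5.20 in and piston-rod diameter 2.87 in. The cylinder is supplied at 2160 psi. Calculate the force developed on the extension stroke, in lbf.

F ≈ 45900 lbf

Cap-side area A_cap = π/4 × (5.20 in)² = 21.24 in^2
F = P × A_cap = 2160 psi × A_cap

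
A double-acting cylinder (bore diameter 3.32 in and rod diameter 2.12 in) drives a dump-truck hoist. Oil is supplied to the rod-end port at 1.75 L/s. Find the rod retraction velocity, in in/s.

v ≈ 20.8 in/s

Rod-side annular area A_ann = π/4 × (3.32² − 2.12²) = 5.127 in^2
Flow into the rod-end port fills the annular volume.
v = Q / A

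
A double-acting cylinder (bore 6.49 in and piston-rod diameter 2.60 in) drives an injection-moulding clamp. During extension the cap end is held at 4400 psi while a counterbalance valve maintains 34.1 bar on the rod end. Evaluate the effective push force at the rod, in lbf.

Cap-side area A_cap = π/4 × (6.49 in)² = 33.08 in^2
Rod-side annular area A_ann = π/4 × (6.49² − 2.60²) = 27.77 in^2
Net thrust = P_cap·A_cap − P_rod·A_ann = 1.456e5 lbf − 13740 lbf

F ≈ 1.32e5 lbf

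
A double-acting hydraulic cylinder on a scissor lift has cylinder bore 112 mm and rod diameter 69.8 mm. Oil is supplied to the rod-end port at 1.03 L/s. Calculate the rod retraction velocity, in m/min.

Rod-side annular area A_ann = π/4 × (112² − 69.8²) = 6026 mm^2
Flow into the rod-end port fills the annular volume.
v = Q / A

v ≈ 10.3 m/min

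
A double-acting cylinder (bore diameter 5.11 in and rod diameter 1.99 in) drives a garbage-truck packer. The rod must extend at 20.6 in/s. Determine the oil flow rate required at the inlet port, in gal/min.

Q ≈ 110 gal/min

Cap-side area A_cap = π/4 × (5.11 in)² = 20.51 in^2
Q = A × v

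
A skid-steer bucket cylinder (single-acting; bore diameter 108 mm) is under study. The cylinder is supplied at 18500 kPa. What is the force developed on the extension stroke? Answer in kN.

F ≈ 169 kN

Cap-side area A_cap = π/4 × (108 mm)² = 9161 mm^2
F = P × A_cap = 18500 kPa × A_cap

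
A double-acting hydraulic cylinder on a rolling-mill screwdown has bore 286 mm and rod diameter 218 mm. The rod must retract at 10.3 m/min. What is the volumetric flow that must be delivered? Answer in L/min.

Q ≈ 277 L/min

Rod-side annular area A_ann = π/4 × (286² − 218²) = 26920 mm^2
Q = A × v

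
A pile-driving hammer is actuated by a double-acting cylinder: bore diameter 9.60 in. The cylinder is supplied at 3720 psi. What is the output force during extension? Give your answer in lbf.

F ≈ 2.69e5 lbf

Cap-side area A_cap = π/4 × (9.60 in)² = 72.38 in^2
F = P × A_cap = 3720 psi × A_cap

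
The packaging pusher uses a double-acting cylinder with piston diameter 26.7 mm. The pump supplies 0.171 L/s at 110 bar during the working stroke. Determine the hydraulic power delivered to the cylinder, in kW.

Hydraulic power = P × Q

W ≈ 1.88 kW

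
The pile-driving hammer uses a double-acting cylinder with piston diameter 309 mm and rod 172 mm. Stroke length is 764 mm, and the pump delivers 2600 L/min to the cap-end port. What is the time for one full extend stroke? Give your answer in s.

Cap-side area A_cap = π/4 × (309 mm)² = 74990 mm^2
Swept volume V = A × L; t = V / Q = A·L / Q

t ≈ 1.32 s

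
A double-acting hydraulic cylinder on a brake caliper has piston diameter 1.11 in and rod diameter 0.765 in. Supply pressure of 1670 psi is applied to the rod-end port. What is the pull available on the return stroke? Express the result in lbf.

Rod-side annular area A_ann = π/4 × (1.11² − 0.765²) = 0.5081 in^2
On retraction the pressure acts on the annular area (bore minus rod).
F = P × A_ann

F ≈ 848 lbf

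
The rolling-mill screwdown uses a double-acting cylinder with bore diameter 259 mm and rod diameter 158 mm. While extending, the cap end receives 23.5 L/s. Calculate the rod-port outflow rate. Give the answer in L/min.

Q_out ≈ 885 L/min

Cap-side area A_cap = π/4 × (259 mm)² = 52690 mm^2
Rod-side annular area A_ann = π/4 × (259² − 158²) = 33080 mm^2
Piston speed v = Q_in/A_cap; rod-end outflow Q_out = v × A_ann = Q_in × A_ann/A_cap.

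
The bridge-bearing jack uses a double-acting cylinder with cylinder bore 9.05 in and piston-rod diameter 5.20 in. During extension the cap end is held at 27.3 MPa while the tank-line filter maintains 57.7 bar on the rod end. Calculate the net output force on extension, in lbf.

F ≈ 2.19e5 lbf

Cap-side area A_cap = π/4 × (9.05 in)² = 64.33 in^2
Rod-side annular area A_ann = π/4 × (9.05² − 5.20²) = 43.09 in^2
Net thrust = P_cap·A_cap − P_rod·A_ann = 2.547e5 lbf − 36060 lbf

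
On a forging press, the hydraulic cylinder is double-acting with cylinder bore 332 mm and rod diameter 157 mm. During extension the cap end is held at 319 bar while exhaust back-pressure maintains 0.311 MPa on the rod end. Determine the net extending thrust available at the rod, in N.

Cap-side area A_cap = π/4 × (332 mm)² = 86570 mm^2
Rod-side annular area A_ann = π/4 × (332² − 157²) = 67210 mm^2
Net thrust = P_cap·A_cap − P_rod·A_ann = 2.762e6 N − 20900 N

F ≈ 2.74e6 N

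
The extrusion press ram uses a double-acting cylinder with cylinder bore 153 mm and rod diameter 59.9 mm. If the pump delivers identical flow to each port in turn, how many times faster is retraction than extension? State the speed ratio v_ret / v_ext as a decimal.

Cap-side area A_cap = π/4 × (153 mm)² = 18390 mm^2
Rod-side annular area A_ann = π/4 × (153² − 59.9²) = 15570 mm^2
For equal Q, v ∝ 1/A, so v_ret/v_ext = A_cap/A_ann.

v_ret/v_ext ≈ 1.18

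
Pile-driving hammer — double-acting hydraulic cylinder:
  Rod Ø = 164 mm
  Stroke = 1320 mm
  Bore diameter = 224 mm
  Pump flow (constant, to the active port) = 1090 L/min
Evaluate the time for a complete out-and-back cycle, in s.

Cap-side area A_cap = π/4 × (224 mm)² = 39410 mm^2
Rod-side annular area A_ann = π/4 × (224² − 164²) = 18280 mm^2
t_ext = A_cap·L/Q = 2.863 s
t_ret = A_ann·L/Q = 1.329 s
t_cycle = t_ext + t_ret

t ≈ 4.19 s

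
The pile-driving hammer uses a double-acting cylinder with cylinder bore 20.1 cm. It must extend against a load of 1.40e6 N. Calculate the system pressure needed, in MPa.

P ≈ 44.1 MPa

Cap-side area A_cap = π/4 × (20.1 cm)² = 317.3 cm^2
P = F / A = 1.40e6 N / A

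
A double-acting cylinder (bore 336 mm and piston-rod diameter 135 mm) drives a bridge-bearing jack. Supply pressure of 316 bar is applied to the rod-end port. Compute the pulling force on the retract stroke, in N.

F ≈ 2.35e6 N

Rod-side annular area A_ann = π/4 × (336² − 135²) = 74350 mm^2
On retraction the pressure acts on the annular area (bore minus rod).
F = P × A_ann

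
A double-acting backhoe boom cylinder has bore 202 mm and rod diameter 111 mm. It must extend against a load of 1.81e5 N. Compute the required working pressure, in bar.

P ≈ 56.5 bar

Cap-side area A_cap = π/4 × (202 mm)² = 32050 mm^2
P = F / A = 1.81e5 N / A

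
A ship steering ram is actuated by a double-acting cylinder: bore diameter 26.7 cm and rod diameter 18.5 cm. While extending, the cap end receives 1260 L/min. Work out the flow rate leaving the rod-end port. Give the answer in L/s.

Q_out ≈ 10.9 L/s

Cap-side area A_cap = π/4 × (26.7 cm)² = 559.9 cm^2
Rod-side annular area A_ann = π/4 × (26.7² − 18.5²) = 291.1 cm^2
Piston speed v = Q_in/A_cap; rod-end outflow Q_out = v × A_ann = Q_in × A_ann/A_cap.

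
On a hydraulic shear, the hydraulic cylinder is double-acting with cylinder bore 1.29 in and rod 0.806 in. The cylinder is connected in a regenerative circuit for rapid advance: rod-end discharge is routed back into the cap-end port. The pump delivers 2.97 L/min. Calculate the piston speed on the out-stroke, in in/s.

v ≈ 5.92 in/s

In regeneration the rod-end outflow joins the pump flow into the cap end, so the net volume the pump must supply per unit advance equals the rod cross-section area.
Rod cross-section A_rod = π/4 × (0.806 in)² = 0.5102 in^2
v = Q_pump / A_rod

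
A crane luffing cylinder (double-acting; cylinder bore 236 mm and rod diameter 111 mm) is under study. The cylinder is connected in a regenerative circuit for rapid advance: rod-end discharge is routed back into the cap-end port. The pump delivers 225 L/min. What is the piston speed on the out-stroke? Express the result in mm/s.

In regeneration the rod-end outflow joins the pump flow into the cap end, so the net volume the pump must supply per unit advance equals the rod cross-section area.
Rod cross-section A_rod = π/4 × (111 mm)² = 9677 mm^2
v = Q_pump / A_rod

v ≈ 388 mm/s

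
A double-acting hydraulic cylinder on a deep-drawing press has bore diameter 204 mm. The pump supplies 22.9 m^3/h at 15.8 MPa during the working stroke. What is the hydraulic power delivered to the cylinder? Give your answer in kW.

W ≈ 101 kW

Hydraulic power = P × Q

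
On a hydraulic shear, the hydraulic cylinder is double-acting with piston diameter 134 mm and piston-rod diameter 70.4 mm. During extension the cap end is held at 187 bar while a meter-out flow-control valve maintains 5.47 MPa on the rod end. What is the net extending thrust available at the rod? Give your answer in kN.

F ≈ 208 kN

Cap-side area A_cap = π/4 × (134 mm)² = 14100 mm^2
Rod-side annular area A_ann = π/4 × (134² − 70.4²) = 10210 mm^2
Net thrust = P_cap·A_cap − P_rod·A_ann = 263.7 kN − 55.85 kN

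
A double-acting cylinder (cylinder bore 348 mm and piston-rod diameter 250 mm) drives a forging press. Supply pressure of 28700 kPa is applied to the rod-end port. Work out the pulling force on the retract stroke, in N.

Rod-side annular area A_ann = π/4 × (348² − 250²) = 46030 mm^2
On retraction the pressure acts on the annular area (bore minus rod).
F = P × A_ann

F ≈ 1.32e6 N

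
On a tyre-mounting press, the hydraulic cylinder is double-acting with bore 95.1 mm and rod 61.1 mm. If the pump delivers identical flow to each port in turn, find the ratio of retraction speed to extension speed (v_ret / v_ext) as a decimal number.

Cap-side area A_cap = π/4 × (95.1 mm)² = 7103 mm^2
Rod-side annular area A_ann = π/4 × (95.1² − 61.1²) = 4171 mm^2
For equal Q, v ∝ 1/A, so v_ret/v_ext = A_cap/A_ann.

v_ret/v_ext ≈ 1.70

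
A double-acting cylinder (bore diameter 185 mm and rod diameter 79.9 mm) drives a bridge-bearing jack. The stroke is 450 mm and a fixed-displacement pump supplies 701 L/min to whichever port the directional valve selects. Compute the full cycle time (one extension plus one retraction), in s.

Cap-side area A_cap = π/4 × (185 mm)² = 26880 mm^2
Rod-side annular area A_ann = π/4 × (185² − 79.9²) = 21870 mm^2
t_ext = A_cap·L/Q = 1.035 s
t_ret = A_ann·L/Q = 0.8422 s
t_cycle = t_ext + t_ret

t ≈ 1.88 s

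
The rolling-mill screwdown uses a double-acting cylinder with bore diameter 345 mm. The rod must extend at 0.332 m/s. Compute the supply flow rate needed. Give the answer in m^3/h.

Cap-side area A_cap = π/4 × (345 mm)² = 93480 mm^2
Q = A × v

Q ≈ 112 m^3/h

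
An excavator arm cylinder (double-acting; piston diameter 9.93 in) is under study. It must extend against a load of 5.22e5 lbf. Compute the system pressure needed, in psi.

Cap-side area A_cap = π/4 × (9.93 in)² = 77.44 in^2
P = F / A = 5.22e5 lbf / A

P ≈ 6740 psi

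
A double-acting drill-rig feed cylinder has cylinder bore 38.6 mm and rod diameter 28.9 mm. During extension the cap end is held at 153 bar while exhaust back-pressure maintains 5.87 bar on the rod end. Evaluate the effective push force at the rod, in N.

Cap-side area A_cap = π/4 × (38.6 mm)² = 1170 mm^2
Rod-side annular area A_ann = π/4 × (38.6² − 28.9²) = 514.2 mm^2
Net thrust = P_cap·A_cap − P_rod·A_ann = 17900 N − 301.9 N

F ≈ 17600 N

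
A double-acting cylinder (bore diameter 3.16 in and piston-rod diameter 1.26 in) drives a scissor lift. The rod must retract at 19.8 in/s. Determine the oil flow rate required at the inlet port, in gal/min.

Q ≈ 33.9 gal/min

Rod-side annular area A_ann = π/4 × (3.16² − 1.26²) = 6.596 in^2
Q = A × v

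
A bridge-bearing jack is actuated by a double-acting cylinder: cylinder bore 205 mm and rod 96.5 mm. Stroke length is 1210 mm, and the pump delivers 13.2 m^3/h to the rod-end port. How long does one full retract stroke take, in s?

t ≈ 8.48 s

Rod-side annular area A_ann = π/4 × (205² − 96.5²) = 25690 mm^2
Swept volume V = A × L; t = V / Q = A·L / Q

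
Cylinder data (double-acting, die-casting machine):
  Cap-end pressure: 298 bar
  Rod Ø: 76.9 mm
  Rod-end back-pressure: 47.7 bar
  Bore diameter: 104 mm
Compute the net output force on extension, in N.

Cap-side area A_cap = π/4 × (104 mm)² = 8495 mm^2
Rod-side annular area A_ann = π/4 × (104² − 76.9²) = 3850 mm^2
Net thrust = P_cap·A_cap − P_rod·A_ann = 2.531e5 N − 18370 N

F ≈ 2.35e5 N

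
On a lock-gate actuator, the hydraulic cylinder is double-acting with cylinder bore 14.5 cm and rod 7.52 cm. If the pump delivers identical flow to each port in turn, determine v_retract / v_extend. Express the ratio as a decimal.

v_ret/v_ext ≈ 1.37

Cap-side area A_cap = π/4 × (14.5 cm)² = 165.1 cm^2
Rod-side annular area A_ann = π/4 × (14.5² − 7.52²) = 120.7 cm^2
For equal Q, v ∝ 1/A, so v_ret/v_ext = A_cap/A_ann.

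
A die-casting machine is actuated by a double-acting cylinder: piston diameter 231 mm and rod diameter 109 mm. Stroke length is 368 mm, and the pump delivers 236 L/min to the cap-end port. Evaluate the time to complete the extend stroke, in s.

Cap-side area A_cap = π/4 × (231 mm)² = 41910 mm^2
Swept volume V = A × L; t = V / Q = A·L / Q

t ≈ 3.92 s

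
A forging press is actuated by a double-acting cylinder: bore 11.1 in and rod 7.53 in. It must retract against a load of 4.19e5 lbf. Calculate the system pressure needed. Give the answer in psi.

P ≈ 8020 psi

Rod-side annular area A_ann = π/4 × (11.1² − 7.53²) = 52.24 in^2
Retraction: pressure acts on the annular area.
P = F / A = 4.19e5 lbf / A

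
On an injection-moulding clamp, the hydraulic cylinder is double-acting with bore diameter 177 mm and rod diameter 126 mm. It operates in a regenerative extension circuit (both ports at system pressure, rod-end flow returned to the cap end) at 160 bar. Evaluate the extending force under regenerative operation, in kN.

With equal pressure on both faces, forces on the annular region cancel; the net push is pressure × rod cross-section.
Rod cross-section A_rod = π/4 × (126 mm)² = 12470 mm^2
F = P × A_rod

F ≈ 200 kN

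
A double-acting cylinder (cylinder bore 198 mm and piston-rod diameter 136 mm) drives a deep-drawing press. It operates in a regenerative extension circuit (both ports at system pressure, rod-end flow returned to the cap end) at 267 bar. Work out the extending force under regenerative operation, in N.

With equal pressure on both faces, forces on the annular region cancel; the net push is pressure × rod cross-section.
Rod cross-section A_rod = π/4 × (136 mm)² = 14530 mm^2
F = P × A_rod

F ≈ 3.88e5 N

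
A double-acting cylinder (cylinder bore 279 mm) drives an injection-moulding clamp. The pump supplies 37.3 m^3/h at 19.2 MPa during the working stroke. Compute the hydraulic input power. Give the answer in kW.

W ≈ 199 kW

Hydraulic power = P × Q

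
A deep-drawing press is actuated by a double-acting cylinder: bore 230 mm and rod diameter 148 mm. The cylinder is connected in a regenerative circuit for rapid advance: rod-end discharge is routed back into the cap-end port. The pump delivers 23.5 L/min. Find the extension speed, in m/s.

v ≈ 0.0228 m/s

In regeneration the rod-end outflow joins the pump flow into the cap end, so the net volume the pump must supply per unit advance equals the rod cross-section area.
Rod cross-section A_rod = π/4 × (148 mm)² = 17200 mm^2
v = Q_pump / A_rod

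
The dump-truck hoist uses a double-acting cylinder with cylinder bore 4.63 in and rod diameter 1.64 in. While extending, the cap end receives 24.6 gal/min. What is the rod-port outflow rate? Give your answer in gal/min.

Cap-side area A_cap = π/4 × (4.63 in)² = 16.84 in^2
Rod-side annular area A_ann = π/4 × (4.63² − 1.64²) = 14.72 in^2
Piston speed v = Q_in/A_cap; rod-end outflow Q_out = v × A_ann = Q_in × A_ann/A_cap.

Q_out ≈ 21.5 gal/min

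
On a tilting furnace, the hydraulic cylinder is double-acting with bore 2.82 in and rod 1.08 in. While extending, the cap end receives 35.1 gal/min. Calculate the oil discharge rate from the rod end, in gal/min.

Cap-side area A_cap = π/4 × (2.82 in)² = 6.246 in^2
Rod-side annular area A_ann = π/4 × (2.82² − 1.08²) = 5.330 in^2
Piston speed v = Q_in/A_cap; rod-end outflow Q_out = v × A_ann = Q_in × A_ann/A_cap.

Q_out ≈ 30.0 gal/min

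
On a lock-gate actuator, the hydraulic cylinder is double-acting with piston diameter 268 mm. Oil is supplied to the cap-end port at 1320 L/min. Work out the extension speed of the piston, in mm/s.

Cap-side area A_cap = π/4 × (268 mm)² = 56410 mm^2
v = Q / A

v ≈ 390 mm/s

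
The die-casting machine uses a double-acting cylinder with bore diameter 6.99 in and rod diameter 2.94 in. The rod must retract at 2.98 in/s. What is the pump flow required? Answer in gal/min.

Q ≈ 24.4 gal/min

Rod-side annular area A_ann = π/4 × (6.99² − 2.94²) = 31.59 in^2
Q = A × v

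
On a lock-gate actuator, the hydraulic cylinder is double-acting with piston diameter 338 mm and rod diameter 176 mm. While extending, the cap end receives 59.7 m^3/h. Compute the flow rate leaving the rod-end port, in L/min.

Q_out ≈ 725 L/min

Cap-side area A_cap = π/4 × (338 mm)² = 89730 mm^2
Rod-side annular area A_ann = π/4 × (338² − 176²) = 65400 mm^2
Piston speed v = Q_in/A_cap; rod-end outflow Q_out = v × A_ann = Q_in × A_ann/A_cap.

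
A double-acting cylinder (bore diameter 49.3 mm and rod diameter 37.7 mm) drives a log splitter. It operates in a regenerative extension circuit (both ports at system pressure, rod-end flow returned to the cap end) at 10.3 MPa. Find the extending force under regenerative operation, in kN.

With equal pressure on both faces, forces on the annular region cancel; the net push is pressure × rod cross-section.
Rod cross-section A_rod = π/4 × (37.7 mm)² = 1116 mm^2
F = P × A_rod

F ≈ 11.5 kN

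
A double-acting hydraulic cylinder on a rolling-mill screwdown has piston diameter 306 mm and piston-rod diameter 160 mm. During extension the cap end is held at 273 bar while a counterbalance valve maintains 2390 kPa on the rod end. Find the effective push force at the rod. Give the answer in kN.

Cap-side area A_cap = π/4 × (306 mm)² = 73540 mm^2
Rod-side annular area A_ann = π/4 × (306² − 160²) = 53440 mm^2
Net thrust = P_cap·A_cap − P_rod·A_ann = 2008 kN − 127.7 kN

F ≈ 1880 kN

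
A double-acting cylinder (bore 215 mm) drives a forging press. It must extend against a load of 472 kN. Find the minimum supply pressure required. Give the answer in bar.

P ≈ 130 bar

Cap-side area A_cap = π/4 × (215 mm)² = 36310 mm^2
P = F / A = 472 kN / A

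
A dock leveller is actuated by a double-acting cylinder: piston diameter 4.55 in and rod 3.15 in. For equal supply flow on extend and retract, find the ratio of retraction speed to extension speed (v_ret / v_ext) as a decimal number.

v_ret/v_ext ≈ 1.92

Cap-side area A_cap = π/4 × (4.55 in)² = 16.26 in^2
Rod-side annular area A_ann = π/4 × (4.55² − 3.15²) = 8.467 in^2
For equal Q, v ∝ 1/A, so v_ret/v_ext = A_cap/A_ann.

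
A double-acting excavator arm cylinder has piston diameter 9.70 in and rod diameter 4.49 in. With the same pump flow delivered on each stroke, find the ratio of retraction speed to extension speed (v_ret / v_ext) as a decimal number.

v_ret/v_ext ≈ 1.27

Cap-side area A_cap = π/4 × (9.70 in)² = 73.90 in^2
Rod-side annular area A_ann = π/4 × (9.70² − 4.49²) = 58.06 in^2
For equal Q, v ∝ 1/A, so v_ret/v_ext = A_cap/A_ann.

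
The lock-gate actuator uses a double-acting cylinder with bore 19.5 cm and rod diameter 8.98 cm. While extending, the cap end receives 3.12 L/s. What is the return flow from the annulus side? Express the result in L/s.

Q_out ≈ 2.46 L/s

Cap-side area A_cap = π/4 × (19.5 cm)² = 298.6 cm^2
Rod-side annular area A_ann = π/4 × (19.5² − 8.98²) = 235.3 cm^2
Piston speed v = Q_in/A_cap; rod-end outflow Q_out = v × A_ann = Q_in × A_ann/A_cap.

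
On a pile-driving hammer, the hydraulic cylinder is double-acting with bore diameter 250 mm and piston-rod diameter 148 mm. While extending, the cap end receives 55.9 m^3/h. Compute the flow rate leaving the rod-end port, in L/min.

Cap-side area A_cap = π/4 × (250 mm)² = 49090 mm^2
Rod-side annular area A_ann = π/4 × (250² − 148²) = 31880 mm^2
Piston speed v = Q_in/A_cap; rod-end outflow Q_out = v × A_ann = Q_in × A_ann/A_cap.

Q_out ≈ 605 L/min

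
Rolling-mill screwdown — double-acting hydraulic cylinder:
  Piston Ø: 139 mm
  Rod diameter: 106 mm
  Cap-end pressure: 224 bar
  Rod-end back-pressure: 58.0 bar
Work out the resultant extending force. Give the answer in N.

Cap-side area A_cap = π/4 × (139 mm)² = 15170 mm^2
Rod-side annular area A_ann = π/4 × (139² − 106²) = 6350 mm^2
Net thrust = P_cap·A_cap − P_rod·A_ann = 3.399e5 N − 36830 N

F ≈ 3.03e5 N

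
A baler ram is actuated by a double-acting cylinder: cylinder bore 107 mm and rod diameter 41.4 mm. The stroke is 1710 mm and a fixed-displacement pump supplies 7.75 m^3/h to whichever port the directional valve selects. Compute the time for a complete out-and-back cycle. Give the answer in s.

Cap-side area A_cap = π/4 × (107 mm)² = 8992 mm^2
Rod-side annular area A_ann = π/4 × (107² − 41.4²) = 7646 mm^2
t_ext = A_cap·L/Q = 7.143 s
t_ret = A_ann·L/Q = 6.073 s
t_cycle = t_ext + t_ret

t ≈ 13.2 s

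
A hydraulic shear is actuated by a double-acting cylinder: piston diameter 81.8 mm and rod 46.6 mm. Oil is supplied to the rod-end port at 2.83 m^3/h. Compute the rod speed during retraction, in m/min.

Rod-side annular area A_ann = π/4 × (81.8² − 46.6²) = 3550 mm^2
Flow into the rod-end port fills the annular volume.
v = Q / A

v ≈ 13.3 m/min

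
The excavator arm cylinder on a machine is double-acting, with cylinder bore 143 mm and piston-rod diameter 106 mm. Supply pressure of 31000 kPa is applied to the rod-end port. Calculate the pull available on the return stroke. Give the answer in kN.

F ≈ 224 kN

Rod-side annular area A_ann = π/4 × (143² − 106²) = 7236 mm^2
On retraction the pressure acts on the annular area (bore minus rod).
F = P × A_ann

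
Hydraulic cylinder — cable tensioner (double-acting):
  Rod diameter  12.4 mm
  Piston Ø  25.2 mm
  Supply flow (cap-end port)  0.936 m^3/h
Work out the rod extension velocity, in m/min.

Cap-side area A_cap = π/4 × (25.2 mm)² = 498.8 mm^2
v = Q / A

v ≈ 31.3 m/min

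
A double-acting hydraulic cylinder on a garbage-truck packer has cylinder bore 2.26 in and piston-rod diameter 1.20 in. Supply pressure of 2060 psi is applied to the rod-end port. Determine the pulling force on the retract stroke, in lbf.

Rod-side annular area A_ann = π/4 × (2.26² − 1.20²) = 2.881 in^2
On retraction the pressure acts on the annular area (bore minus rod).
F = P × A_ann

F ≈ 5930 lbf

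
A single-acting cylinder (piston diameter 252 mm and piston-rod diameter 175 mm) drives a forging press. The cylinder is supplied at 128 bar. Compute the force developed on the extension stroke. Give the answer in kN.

F ≈ 638 kN

Cap-side area A_cap = π/4 × (252 mm)² = 49880 mm^2
F = P × A_cap = 128 bar × A_cap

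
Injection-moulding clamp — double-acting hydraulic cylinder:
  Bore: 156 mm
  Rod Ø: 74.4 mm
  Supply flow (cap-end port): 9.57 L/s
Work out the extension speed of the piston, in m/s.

v ≈ 0.501 m/s

Cap-side area A_cap = π/4 × (156 mm)² = 19110 mm^2
v = Q / A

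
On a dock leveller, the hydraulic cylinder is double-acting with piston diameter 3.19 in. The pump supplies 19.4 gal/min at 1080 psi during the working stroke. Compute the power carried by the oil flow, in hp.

W ≈ 12.2 hp

Hydraulic power = P × Q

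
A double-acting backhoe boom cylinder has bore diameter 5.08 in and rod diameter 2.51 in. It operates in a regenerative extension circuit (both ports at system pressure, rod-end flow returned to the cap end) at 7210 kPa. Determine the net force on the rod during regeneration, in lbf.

With equal pressure on both faces, forces on the annular region cancel; the net push is pressure × rod cross-section.
Rod cross-section A_rod = π/4 × (2.51 in)² = 4.948 in^2
F = P × A_rod

F ≈ 5170 lbf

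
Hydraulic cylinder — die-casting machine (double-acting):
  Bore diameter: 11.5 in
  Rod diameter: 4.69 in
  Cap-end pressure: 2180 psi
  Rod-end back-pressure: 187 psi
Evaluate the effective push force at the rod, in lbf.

Cap-side area A_cap = π/4 × (11.5 in)² = 103.9 in^2
Rod-side annular area A_ann = π/4 × (11.5² − 4.69²) = 86.59 in^2
Net thrust = P_cap·A_cap − P_rod·A_ann = 2.264e5 lbf − 16190 lbf

F ≈ 2.10e5 lbf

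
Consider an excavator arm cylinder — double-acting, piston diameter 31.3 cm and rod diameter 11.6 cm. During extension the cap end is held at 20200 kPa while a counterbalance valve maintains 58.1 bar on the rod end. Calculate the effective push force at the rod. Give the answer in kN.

F ≈ 1170 kN

Cap-side area A_cap = π/4 × (31.3 cm)² = 769.4 cm^2
Rod-side annular area A_ann = π/4 × (31.3² − 11.6²) = 663.8 cm^2
Net thrust = P_cap·A_cap − P_rod·A_ann = 1554 kN − 385.6 kN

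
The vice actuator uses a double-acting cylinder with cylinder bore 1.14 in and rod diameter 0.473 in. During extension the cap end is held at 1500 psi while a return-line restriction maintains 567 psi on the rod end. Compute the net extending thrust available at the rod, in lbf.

Cap-side area A_cap = π/4 × (1.14 in)² = 1.021 in^2
Rod-side annular area A_ann = π/4 × (1.14² − 0.473²) = 0.8450 in^2
Net thrust = P_cap·A_cap − P_rod·A_ann = 1531 lbf − 479.1 lbf

F ≈ 1050 lbf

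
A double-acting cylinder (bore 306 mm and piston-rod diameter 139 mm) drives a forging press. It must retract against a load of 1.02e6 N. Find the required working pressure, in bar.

P ≈ 175 bar

Rod-side annular area A_ann = π/4 × (306² − 139²) = 58370 mm^2
Retraction: pressure acts on the annular area.
P = F / A = 1.02e6 N / A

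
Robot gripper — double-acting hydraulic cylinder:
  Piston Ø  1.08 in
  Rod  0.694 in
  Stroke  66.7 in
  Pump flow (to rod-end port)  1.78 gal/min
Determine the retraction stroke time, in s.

Rod-side annular area A_ann = π/4 × (1.08² − 0.694²) = 0.5378 in^2
Swept volume V = A × L; t = V / Q = A·L / Q

t ≈ 5.23 s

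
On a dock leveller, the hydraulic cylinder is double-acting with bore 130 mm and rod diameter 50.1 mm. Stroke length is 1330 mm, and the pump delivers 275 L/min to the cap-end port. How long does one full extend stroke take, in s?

t ≈ 3.85 s

Cap-side area A_cap = π/4 × (130 mm)² = 13270 mm^2
Swept volume V = A × L; t = V / Q = A·L / Q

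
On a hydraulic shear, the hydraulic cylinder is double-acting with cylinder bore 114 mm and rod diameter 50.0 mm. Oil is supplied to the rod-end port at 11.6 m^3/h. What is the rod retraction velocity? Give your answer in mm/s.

Rod-side annular area A_ann = π/4 × (114² − 50.0²) = 8244 mm^2
Flow into the rod-end port fills the annular volume.
v = Q / A

v ≈ 391 mm/s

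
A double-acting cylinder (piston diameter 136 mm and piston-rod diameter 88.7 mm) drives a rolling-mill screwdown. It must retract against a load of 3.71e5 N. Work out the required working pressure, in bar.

P ≈ 444 bar

Rod-side annular area A_ann = π/4 × (136² − 88.7²) = 8347 mm^2
Retraction: pressure acts on the annular area.
P = F / A = 3.71e5 N / A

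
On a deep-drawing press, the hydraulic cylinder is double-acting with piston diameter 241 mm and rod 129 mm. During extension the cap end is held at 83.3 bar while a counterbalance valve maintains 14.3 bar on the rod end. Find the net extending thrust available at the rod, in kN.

F ≈ 333 kN

Cap-side area A_cap = π/4 × (241 mm)² = 45620 mm^2
Rod-side annular area A_ann = π/4 × (241² − 129²) = 32550 mm^2
Net thrust = P_cap·A_cap − P_rod·A_ann = 380.0 kN − 46.54 kN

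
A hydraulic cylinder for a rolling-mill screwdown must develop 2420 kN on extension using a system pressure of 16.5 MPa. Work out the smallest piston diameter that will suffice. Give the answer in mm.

Extension force acts on the full piston face: F = P × (π/4)D².
D = √(4F / (πP)) = √(4 × 2420 kN / (π × 16.5 MPa))

D ≈ 432 mm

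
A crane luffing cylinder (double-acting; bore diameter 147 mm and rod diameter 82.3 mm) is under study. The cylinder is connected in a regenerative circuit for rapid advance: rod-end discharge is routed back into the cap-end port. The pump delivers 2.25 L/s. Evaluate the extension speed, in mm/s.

In regeneration the rod-end outflow joins the pump flow into the cap end, so the net volume the pump must supply per unit advance equals the rod cross-section area.
Rod cross-section A_rod = π/4 × (82.3 mm)² = 5320 mm^2
v = Q_pump / A_rod

v ≈ 423 mm/s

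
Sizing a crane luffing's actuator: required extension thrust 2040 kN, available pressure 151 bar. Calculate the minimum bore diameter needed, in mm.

D ≈ 415 mm

Extension force acts on the full piston face: F = P × (π/4)D².
D = √(4F / (πP)) = √(4 × 2040 kN / (π × 151 bar))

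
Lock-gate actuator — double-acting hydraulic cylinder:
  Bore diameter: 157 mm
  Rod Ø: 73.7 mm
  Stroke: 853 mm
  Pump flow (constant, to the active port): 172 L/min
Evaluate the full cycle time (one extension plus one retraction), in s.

t ≈ 10.3 s

Cap-side area A_cap = π/4 × (157 mm)² = 19360 mm^2
Rod-side annular area A_ann = π/4 × (157² − 73.7²) = 15090 mm^2
t_ext = A_cap·L/Q = 5.761 s
t_ret = A_ann·L/Q = 4.491 s
t_cycle = t_ext + t_ret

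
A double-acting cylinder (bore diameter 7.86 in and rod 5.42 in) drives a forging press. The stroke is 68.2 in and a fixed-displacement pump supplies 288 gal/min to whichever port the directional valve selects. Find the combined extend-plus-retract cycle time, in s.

t ≈ 4.55 s

Cap-side area A_cap = π/4 × (7.86 in)² = 48.52 in^2
Rod-side annular area A_ann = π/4 × (7.86² − 5.42²) = 25.45 in^2
t_ext = A_cap·L/Q = 2.984 s
t_ret = A_ann·L/Q = 1.565 s
t_cycle = t_ext + t_ret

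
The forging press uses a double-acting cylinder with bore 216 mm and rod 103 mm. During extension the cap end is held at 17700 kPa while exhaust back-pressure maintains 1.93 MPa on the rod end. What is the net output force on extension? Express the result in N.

F ≈ 5.94e5 N

Cap-side area A_cap = π/4 × (216 mm)² = 36640 mm^2
Rod-side annular area A_ann = π/4 × (216² − 103²) = 28310 mm^2
Net thrust = P_cap·A_cap − P_rod·A_ann = 6.486e5 N − 54640 N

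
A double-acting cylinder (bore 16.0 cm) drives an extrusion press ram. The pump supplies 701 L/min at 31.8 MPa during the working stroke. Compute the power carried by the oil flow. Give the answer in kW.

W ≈ 372 kW

Hydraulic power = P × Q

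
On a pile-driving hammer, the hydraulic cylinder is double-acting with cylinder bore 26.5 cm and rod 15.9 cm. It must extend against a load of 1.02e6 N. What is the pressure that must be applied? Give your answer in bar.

Cap-side area A_cap = π/4 × (26.5 cm)² = 551.5 cm^2
P = F / A = 1.02e6 N / A

P ≈ 185 bar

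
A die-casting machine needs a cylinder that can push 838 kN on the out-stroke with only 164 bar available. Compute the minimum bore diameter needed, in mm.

Extension force acts on the full piston face: F = P × (π/4)D².
D = √(4F / (πP)) = √(4 × 838 kN / (π × 164 bar))

D ≈ 255 mm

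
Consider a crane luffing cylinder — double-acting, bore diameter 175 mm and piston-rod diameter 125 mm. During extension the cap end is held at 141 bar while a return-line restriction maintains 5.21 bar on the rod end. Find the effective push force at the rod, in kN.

F ≈ 333 kN

Cap-side area A_cap = π/4 × (175 mm)² = 24050 mm^2
Rod-side annular area A_ann = π/4 × (175² − 125²) = 11780 mm^2
Net thrust = P_cap·A_cap − P_rod·A_ann = 339.1 kN − 6.138 kN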